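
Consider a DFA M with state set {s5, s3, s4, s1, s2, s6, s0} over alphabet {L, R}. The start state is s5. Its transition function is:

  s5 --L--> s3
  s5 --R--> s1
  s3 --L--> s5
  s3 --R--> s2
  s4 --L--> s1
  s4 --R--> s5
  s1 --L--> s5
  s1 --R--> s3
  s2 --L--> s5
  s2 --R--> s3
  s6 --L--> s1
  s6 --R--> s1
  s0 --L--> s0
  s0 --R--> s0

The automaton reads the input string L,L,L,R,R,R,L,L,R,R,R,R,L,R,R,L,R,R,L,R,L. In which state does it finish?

s5

s5 → s3 → s5 → s3 → s2 → s3 → s2 → s5 → s3 → s2 → s3 → s2 → s3 → s5 → s1 → s3 → s5 → s1 → s3 → s5 → s1 → s5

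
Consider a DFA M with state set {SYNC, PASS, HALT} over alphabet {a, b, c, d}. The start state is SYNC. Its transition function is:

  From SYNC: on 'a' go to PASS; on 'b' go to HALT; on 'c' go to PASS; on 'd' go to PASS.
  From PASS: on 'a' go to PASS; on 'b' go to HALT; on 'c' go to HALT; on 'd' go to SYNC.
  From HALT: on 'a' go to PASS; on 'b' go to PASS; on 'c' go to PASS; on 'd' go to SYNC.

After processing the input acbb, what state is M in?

HALT

start at SYNC
read 'a': SYNC → PASS
read 'c': PASS → HALT
read 'b': HALT → PASS
read 'b': PASS → HALT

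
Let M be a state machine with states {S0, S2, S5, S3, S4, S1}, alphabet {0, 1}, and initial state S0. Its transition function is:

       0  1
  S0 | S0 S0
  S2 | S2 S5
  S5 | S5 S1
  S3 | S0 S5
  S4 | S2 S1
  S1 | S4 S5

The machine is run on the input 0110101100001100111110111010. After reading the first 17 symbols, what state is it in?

start at S0
read '0': S0 → S0
read '1': S0 → S0
read '1': S0 → S0
read '0': S0 → S0
read '1': S0 → S0
read '0': S0 → S0
read '1': S0 → S0
read '1': S0 → S0
read '0': S0 → S0
read '0': S0 → S0
read '0': S0 → S0
read '0': S0 → S0
read '1': S0 → S0
read '1': S0 → S0
read '0': S0 → S0
read '0': S0 → S0
read '1': S0 → S0
After 17 symbols: S0.

S0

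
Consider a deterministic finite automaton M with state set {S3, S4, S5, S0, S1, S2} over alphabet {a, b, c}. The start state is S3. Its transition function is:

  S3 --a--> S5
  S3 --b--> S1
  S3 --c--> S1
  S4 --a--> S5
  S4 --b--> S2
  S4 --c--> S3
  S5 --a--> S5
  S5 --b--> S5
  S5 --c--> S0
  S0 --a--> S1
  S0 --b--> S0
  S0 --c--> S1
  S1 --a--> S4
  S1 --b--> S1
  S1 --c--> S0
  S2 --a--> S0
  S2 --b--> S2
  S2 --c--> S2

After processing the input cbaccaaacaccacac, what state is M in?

S0

S3 → S1 → S1 → S4 → S3 → S1 → S4 → S5 → S5 → S0 → S1 → S0 → S1 → S4 → S3 → S5 → S0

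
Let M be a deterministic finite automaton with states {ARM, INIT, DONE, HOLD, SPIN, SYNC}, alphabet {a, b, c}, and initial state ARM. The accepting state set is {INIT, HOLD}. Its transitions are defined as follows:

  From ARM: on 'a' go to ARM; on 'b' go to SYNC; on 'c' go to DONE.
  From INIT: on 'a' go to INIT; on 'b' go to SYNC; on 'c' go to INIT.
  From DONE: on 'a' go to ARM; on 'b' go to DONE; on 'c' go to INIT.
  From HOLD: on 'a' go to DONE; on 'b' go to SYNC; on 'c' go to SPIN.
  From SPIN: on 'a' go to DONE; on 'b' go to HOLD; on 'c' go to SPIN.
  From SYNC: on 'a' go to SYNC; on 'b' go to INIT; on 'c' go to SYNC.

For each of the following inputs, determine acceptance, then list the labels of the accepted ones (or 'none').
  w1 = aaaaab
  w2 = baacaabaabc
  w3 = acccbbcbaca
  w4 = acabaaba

w1:
  start at ARM
  read 'a': ARM → ARM
  read 'a': ARM → ARM
  read 'a': ARM → ARM
  read 'a': ARM → ARM
  read 'a': ARM → ARM
  read 'b': ARM → SYNC
  end SYNC, rejected
w2:
  start at ARM
  read 'b': ARM → SYNC
  read 'a': SYNC → SYNC
  read 'a': SYNC → SYNC
  read 'c': SYNC → SYNC
  read 'a': SYNC → SYNC
  read 'a': SYNC → SYNC
  read 'b': SYNC → INIT
  read 'a': INIT → INIT
  read 'a': INIT → INIT
  read 'b': INIT → SYNC
  read 'c': SYNC → SYNC
  end SYNC, rejected
w3:
  start at ARM
  read 'a': ARM → ARM
  read 'c': ARM → DONE
  read 'c': DONE → INIT
  read 'c': INIT → INIT
  read 'b': INIT → SYNC
  read 'b': SYNC → INIT
  read 'c': INIT → INIT
  read 'b': INIT → SYNC
  read 'a': SYNC → SYNC
  read 'c': SYNC → SYNC
  read 'a': SYNC → SYNC
  end SYNC, rejected
w4:
  start at ARM
  read 'a': ARM → ARM
  read 'c': ARM → DONE
  read 'a': DONE → ARM
  read 'b': ARM → SYNC
  read 'a': SYNC → SYNC
  read 'a': SYNC → SYNC
  read 'b': SYNC → INIT
  read 'a': INIT → INIT
  end INIT, accepted

w4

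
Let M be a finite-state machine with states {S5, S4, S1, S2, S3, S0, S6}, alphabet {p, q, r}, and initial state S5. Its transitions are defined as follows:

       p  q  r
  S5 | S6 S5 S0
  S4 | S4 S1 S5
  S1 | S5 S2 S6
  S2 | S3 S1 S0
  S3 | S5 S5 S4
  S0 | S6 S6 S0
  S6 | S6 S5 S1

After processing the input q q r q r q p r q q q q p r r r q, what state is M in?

start at S5
read 'q': S5 → S5
read 'q': S5 → S5
read 'r': S5 → S0
read 'q': S0 → S6
read 'r': S6 → S1
read 'q': S1 → S2
read 'p': S2 → S3
read 'r': S3 → S4
read 'q': S4 → S1
read 'q': S1 → S2
read 'q': S2 → S1
read 'q': S1 → S2
read 'p': S2 → S3
read 'r': S3 → S4
read 'r': S4 → S5
read 'r': S5 → S0
read 'q': S0 → S6

S6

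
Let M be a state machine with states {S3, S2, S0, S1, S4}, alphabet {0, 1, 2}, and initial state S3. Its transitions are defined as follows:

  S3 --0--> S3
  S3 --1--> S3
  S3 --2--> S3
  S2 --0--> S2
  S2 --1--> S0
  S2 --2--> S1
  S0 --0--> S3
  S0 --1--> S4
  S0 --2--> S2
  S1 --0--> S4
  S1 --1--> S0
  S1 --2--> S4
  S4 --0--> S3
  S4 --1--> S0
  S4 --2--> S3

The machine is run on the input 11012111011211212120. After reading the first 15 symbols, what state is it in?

S3

start at S3
read '1': S3 → S3
read '1': S3 → S3
read '0': S3 → S3
read '1': S3 → S3
read '2': S3 → S3
read '1': S3 → S3
read '1': S3 → S3
read '1': S3 → S3
read '0': S3 → S3
read '1': S3 → S3
read '1': S3 → S3
read '2': S3 → S3
read '1': S3 → S3
read '1': S3 → S3
read '2': S3 → S3
After 15 symbols: S3.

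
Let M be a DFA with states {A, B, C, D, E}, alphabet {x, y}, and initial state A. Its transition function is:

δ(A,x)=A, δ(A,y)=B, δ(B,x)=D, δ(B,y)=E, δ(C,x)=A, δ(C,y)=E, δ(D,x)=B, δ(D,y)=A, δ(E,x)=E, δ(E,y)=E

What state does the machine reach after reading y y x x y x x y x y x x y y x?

E

Trace: A -y-> B -y-> E -x-> E -x-> E -y-> E -x-> E -x-> E -y-> E -x-> E -y-> E -x-> E -x-> E -y-> E -y-> E -x-> E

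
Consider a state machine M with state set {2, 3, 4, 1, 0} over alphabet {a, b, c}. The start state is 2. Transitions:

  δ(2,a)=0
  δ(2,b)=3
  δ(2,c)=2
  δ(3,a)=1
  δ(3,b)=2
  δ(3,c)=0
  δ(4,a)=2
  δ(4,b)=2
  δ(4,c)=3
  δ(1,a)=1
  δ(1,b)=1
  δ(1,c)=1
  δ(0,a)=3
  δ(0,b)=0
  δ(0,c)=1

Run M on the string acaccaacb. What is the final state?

1

2 → 0 → 1 → 1 → 1 → 1 → 1 → 1 → 1 → 1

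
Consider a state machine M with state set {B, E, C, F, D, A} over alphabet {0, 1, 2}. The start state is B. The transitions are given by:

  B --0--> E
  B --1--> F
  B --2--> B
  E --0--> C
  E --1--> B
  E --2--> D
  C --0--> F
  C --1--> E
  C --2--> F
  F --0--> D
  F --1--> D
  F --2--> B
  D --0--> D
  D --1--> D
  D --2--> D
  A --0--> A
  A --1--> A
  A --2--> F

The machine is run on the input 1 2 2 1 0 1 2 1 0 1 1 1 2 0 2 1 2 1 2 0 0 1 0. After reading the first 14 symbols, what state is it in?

B → F → B → B → F → D → D → D → D → D → D → D → D → D → D
After 14 symbols: D.

D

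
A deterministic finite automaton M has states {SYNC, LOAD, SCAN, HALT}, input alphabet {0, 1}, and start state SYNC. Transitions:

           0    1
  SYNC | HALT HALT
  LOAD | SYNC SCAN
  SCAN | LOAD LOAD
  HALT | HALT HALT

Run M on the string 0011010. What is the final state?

SYNC → HALT → HALT → HALT → HALT → HALT → HALT → HALT

HALT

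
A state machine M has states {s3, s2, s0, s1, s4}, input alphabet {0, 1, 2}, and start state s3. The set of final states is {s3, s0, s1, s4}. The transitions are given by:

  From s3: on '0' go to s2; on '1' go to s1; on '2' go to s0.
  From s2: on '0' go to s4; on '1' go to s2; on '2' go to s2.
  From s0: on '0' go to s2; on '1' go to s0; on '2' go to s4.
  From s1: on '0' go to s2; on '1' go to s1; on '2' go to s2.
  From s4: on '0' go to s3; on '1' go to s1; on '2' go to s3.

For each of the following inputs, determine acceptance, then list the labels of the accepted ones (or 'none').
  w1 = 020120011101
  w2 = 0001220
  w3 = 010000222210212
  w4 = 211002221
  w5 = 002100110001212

w1: s3 → s2 → s2 → s4 → s1 → s2 → s4 → s3 → s1 → s1 → s1 → s2 → s2  → end s2, rejected
w2: s3 → s2 → s4 → s3 → s1 → s2 → s2 → s4  → end s4, accepted
w3: s3 → s2 → s2 → s4 → s3 → s2 → s4 → s3 → s0 → s4 → s3 → s1 → s2 → s2 → s2 → s2  → end s2, rejected
w4: s3 → s0 → s0 → s0 → s2 → s4 → s3 → s0 → s4 → s1  → end s1, accepted
w5: s3 → s2 → s4 → s3 → s1 → s2 → s4 → s1 → s1 → s2 → s4 → s3 → s1 → s2 → s2 → s2  → end s2, rejected

w2, w4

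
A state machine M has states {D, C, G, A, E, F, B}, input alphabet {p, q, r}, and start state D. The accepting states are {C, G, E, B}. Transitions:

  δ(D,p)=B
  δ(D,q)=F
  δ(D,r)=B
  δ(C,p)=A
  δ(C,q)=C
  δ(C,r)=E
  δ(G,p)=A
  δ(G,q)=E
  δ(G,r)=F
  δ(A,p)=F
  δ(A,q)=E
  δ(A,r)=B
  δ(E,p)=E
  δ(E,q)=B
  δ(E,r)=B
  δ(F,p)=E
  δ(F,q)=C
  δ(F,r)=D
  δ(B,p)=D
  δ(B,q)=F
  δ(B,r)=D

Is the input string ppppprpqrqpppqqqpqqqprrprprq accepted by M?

start at D
read 'p': D → B
read 'p': B → D
read 'p': D → B
read 'p': B → D
read 'p': D → B
read 'r': B → D
read 'p': D → B
read 'q': B → F
read 'r': F → D
read 'q': D → F
read 'p': F → E
read 'p': E → E
read 'p': E → E
read 'q': E → B
read 'q': B → F
read 'q': F → C
read 'p': C → A
read 'q': A → E
read 'q': E → B
read 'q': B → F
read 'p': F → E
read 'r': E → B
read 'r': B → D
read 'p': D → B
read 'r': B → D
read 'p': D → B
read 'r': B → D
read 'q': D → F
End state F is not accepting.

No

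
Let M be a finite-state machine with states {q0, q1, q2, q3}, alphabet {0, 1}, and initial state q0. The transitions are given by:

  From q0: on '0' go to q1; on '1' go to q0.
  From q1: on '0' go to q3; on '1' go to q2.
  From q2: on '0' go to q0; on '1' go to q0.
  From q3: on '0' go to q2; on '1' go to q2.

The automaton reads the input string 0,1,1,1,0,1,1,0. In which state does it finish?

q1

q0 → q1 → q2 → q0 → q0 → q1 → q2 → q0 → q1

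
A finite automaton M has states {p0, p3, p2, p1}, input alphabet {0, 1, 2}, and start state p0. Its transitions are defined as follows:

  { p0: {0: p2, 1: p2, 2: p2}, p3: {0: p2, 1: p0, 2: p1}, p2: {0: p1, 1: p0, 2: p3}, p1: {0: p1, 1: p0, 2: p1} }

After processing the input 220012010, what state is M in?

p2

start at p0
read '2': p0 → p2
read '2': p2 → p3
read '0': p3 → p2
read '0': p2 → p1
read '1': p1 → p0
read '2': p0 → p2
read '0': p2 → p1
read '1': p1 → p0
read '0': p0 → p2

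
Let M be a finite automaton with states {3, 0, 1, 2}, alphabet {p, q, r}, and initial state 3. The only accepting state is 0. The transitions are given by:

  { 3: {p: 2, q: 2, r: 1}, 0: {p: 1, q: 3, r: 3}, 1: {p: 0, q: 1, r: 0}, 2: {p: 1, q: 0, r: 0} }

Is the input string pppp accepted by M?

Trace: 3 -p-> 2 -p-> 1 -p-> 0 -p-> 1
End state 1 is not accepting.

No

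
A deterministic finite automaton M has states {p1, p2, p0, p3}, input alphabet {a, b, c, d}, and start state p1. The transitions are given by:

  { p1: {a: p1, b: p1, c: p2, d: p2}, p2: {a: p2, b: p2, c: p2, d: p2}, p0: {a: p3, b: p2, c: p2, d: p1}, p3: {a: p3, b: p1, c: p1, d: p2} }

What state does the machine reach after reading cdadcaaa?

Trace: p1 -c-> p2 -d-> p2 -a-> p2 -d-> p2 -c-> p2 -a-> p2 -a-> p2 -a-> p2

p2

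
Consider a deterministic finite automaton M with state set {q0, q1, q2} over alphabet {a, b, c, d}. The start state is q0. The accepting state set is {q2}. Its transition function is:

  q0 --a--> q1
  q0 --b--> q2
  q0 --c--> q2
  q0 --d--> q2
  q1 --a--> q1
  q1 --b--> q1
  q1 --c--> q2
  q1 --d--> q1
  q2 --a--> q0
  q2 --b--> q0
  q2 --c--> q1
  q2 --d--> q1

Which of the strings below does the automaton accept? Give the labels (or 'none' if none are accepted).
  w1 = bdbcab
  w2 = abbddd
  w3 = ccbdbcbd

w1, w3

w1: Trace: q0 -b-> q2 -d-> q1 -b-> q1 -c-> q2 -a-> q0 -b-> q2  → end q2, accepted
w2: Trace: q0 -a-> q1 -b-> q1 -b-> q1 -d-> q1 -d-> q1 -d-> q1  → end q1, rejected
w3: Trace: q0 -c-> q2 -c-> q1 -b-> q1 -d-> q1 -b-> q1 -c-> q2 -b-> q0 -d-> q2  → end q2, accepted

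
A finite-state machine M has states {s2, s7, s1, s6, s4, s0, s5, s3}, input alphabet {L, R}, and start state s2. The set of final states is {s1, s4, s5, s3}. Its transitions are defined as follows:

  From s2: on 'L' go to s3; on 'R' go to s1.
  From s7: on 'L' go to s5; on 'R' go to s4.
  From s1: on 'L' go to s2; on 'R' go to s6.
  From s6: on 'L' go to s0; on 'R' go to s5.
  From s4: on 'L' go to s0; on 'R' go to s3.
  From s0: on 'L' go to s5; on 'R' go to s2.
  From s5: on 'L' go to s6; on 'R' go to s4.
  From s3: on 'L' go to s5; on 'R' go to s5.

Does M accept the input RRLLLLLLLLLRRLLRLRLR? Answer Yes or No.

Trace: s2 -R-> s1 -R-> s6 -L-> s0 -L-> s5 -L-> s6 -L-> s0 -L-> s5 -L-> s6 -L-> s0 -L-> s5 -L-> s6 -R-> s5 -R-> s4 -L-> s0 -L-> s5 -R-> s4 -L-> s0 -R-> s2 -L-> s3 -R-> s5
End state s5 is accepting.

Yes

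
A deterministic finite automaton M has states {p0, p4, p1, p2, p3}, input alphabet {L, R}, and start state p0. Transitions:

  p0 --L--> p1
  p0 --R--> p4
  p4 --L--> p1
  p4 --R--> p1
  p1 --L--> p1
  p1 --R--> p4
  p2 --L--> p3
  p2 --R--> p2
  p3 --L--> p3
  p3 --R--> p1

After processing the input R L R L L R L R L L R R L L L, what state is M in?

p1

start at p0
read 'R': p0 → p4
read 'L': p4 → p1
read 'R': p1 → p4
read 'L': p4 → p1
read 'L': p1 → p1
read 'R': p1 → p4
read 'L': p4 → p1
read 'R': p1 → p4
read 'L': p4 → p1
read 'L': p1 → p1
read 'R': p1 → p4
read 'R': p4 → p1
read 'L': p1 → p1
read 'L': p1 → p1
read 'L': p1 → p1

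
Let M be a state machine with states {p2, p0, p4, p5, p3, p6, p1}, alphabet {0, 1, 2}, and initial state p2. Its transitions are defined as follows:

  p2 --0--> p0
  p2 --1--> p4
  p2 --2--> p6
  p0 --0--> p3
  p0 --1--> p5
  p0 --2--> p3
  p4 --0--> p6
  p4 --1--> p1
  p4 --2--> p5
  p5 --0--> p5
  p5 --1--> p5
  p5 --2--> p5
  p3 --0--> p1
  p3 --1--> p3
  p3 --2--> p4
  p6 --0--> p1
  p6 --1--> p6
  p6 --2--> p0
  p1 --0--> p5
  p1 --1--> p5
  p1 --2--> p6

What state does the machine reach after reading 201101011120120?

Trace: p2 -2-> p6 -0-> p1 -1-> p5 -1-> p5 -0-> p5 -1-> p5 -0-> p5 -1-> p5 -1-> p5 -1-> p5 -2-> p5 -0-> p5 -1-> p5 -2-> p5 -0-> p5

p5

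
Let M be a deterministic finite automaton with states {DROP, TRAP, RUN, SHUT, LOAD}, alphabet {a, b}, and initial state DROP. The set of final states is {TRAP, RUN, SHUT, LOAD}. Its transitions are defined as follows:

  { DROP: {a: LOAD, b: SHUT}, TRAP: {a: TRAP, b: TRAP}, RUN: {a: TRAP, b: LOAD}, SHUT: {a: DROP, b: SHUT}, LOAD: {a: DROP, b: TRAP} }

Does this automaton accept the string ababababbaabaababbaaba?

Yes

DROP → LOAD → TRAP → TRAP → TRAP → TRAP → TRAP → TRAP → TRAP → TRAP → TRAP → TRAP → TRAP → TRAP → TRAP → TRAP → TRAP → TRAP → TRAP → TRAP → TRAP → TRAP → TRAP
End state TRAP is accepting.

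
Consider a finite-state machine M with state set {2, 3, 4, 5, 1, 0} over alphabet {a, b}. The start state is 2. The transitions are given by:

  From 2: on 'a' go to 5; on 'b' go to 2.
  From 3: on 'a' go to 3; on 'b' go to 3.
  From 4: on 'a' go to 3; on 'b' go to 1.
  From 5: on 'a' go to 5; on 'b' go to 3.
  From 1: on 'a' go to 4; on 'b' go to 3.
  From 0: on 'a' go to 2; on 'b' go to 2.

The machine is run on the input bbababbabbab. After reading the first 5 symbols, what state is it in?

2 → 2 → 2 → 5 → 3 → 3
After 5 symbols: 3.

3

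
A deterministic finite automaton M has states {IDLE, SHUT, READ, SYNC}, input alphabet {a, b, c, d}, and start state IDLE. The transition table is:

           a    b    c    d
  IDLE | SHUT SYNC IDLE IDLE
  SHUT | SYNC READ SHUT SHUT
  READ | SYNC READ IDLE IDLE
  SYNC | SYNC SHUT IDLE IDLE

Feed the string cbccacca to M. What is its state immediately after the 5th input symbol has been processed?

Trace: IDLE -c-> IDLE -b-> SYNC -c-> IDLE -c-> IDLE -a-> SHUT
After 5 symbols: SHUT.

SHUT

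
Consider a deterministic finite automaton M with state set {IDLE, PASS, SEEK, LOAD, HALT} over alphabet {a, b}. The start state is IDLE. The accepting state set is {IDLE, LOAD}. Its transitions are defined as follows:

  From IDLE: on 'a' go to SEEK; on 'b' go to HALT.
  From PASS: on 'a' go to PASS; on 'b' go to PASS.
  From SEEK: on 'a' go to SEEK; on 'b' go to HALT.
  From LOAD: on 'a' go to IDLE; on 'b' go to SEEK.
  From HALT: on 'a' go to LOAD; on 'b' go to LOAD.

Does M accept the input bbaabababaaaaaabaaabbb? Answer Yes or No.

No

start at IDLE
read 'b': IDLE → HALT
read 'b': HALT → LOAD
read 'a': LOAD → IDLE
read 'a': IDLE → SEEK
read 'b': SEEK → HALT
read 'a': HALT → LOAD
read 'b': LOAD → SEEK
read 'a': SEEK → SEEK
read 'b': SEEK → HALT
read 'a': HALT → LOAD
read 'a': LOAD → IDLE
read 'a': IDLE → SEEK
read 'a': SEEK → SEEK
read 'a': SEEK → SEEK
read 'a': SEEK → SEEK
read 'b': SEEK → HALT
read 'a': HALT → LOAD
read 'a': LOAD → IDLE
read 'a': IDLE → SEEK
read 'b': SEEK → HALT
read 'b': HALT → LOAD
read 'b': LOAD → SEEK
End state SEEK is not accepting.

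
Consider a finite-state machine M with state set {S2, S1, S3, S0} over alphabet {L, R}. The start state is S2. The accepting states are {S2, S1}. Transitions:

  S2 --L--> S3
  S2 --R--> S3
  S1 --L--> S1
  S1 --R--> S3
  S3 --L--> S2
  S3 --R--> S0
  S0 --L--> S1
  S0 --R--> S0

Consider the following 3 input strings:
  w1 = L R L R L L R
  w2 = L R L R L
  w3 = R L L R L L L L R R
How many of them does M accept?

1

w1: S2 → S3 → S0 → S1 → S3 → S2 → S3 → S0  → end S0, rejected
w2: S2 → S3 → S0 → S1 → S3 → S2  → end S2, accepted
w3: S2 → S3 → S2 → S3 → S0 → S1 → S1 → S1 → S1 → S3 → S0  → end S0, rejected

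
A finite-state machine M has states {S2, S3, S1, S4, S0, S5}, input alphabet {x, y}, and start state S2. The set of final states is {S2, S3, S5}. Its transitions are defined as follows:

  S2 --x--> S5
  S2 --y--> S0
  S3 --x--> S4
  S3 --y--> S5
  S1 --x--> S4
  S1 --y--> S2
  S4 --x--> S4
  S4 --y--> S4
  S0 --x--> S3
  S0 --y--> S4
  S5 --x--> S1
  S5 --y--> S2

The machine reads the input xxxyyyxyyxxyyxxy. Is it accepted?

S2 → S5 → S1 → S4 → S4 → S4 → S4 → S4 → S4 → S4 → S4 → S4 → S4 → S4 → S4 → S4 → S4
End state S4 is not accepting.

No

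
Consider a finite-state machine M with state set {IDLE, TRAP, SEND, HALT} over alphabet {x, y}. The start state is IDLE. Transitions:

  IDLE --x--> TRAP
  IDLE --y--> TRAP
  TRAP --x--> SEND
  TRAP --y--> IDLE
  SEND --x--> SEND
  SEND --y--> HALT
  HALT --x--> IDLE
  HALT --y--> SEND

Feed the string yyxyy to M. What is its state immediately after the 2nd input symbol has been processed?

IDLE → TRAP → IDLE
After 2 symbols: IDLE.

IDLE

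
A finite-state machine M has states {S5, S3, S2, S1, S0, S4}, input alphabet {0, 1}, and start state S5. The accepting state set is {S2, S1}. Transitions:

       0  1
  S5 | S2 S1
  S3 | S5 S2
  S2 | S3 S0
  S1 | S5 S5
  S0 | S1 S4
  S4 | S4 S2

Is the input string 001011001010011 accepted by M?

Trace: S5 -0-> S2 -0-> S3 -1-> S2 -0-> S3 -1-> S2 -1-> S0 -0-> S1 -0-> S5 -1-> S1 -0-> S5 -1-> S1 -0-> S5 -0-> S2 -1-> S0 -1-> S4
End state S4 is not accepting.

No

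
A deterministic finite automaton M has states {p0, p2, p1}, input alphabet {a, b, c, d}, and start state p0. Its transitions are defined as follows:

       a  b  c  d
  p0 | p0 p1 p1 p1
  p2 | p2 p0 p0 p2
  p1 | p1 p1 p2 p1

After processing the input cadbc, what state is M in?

Trace: p0 -c-> p1 -a-> p1 -d-> p1 -b-> p1 -c-> p2

p2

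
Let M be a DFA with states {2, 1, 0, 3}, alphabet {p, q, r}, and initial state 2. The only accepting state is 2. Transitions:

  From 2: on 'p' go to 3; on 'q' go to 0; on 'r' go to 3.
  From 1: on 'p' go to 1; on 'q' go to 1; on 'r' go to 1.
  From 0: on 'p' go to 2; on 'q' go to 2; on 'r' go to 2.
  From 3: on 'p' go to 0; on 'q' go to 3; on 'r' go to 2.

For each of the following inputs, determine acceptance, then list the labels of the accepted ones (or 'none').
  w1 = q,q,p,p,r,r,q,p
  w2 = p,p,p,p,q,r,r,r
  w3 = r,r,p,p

w2

w1: 2 → 0 → 2 → 3 → 0 → 2 → 3 → 3 → 0  → end 0, rejected
w2: 2 → 3 → 0 → 2 → 3 → 3 → 2 → 3 → 2  → end 2, accepted
w3: 2 → 3 → 2 → 3 → 0  → end 0, rejected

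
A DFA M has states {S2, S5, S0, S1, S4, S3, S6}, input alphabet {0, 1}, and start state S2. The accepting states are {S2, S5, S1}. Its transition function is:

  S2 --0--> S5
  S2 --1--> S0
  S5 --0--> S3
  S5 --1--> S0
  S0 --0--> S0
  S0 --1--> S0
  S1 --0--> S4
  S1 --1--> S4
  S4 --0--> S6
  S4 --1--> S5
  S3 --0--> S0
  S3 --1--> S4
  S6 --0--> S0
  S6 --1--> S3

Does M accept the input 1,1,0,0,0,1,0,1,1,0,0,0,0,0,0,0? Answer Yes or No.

S2 → S0 → S0 → S0 → S0 → S0 → S0 → S0 → S0 → S0 → S0 → S0 → S0 → S0 → S0 → S0 → S0
End state S0 is not accepting.

No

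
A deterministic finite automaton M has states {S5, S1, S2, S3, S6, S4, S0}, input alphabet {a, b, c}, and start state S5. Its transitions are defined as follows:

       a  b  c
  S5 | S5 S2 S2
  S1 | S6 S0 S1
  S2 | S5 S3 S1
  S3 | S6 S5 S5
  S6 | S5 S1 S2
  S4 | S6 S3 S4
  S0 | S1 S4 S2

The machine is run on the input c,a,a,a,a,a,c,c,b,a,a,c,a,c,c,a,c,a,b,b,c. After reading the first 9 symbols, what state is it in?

S0

Trace: S5 -c-> S2 -a-> S5 -a-> S5 -a-> S5 -a-> S5 -a-> S5 -c-> S2 -c-> S1 -b-> S0
After 9 symbols: S0.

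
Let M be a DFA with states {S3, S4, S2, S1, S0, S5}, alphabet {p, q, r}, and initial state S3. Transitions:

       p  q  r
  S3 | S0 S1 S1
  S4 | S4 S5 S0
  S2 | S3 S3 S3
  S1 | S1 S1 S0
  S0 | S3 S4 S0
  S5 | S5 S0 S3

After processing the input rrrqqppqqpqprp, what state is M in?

start at S3
read 'r': S3 → S1
read 'r': S1 → S0
read 'r': S0 → S0
read 'q': S0 → S4
read 'q': S4 → S5
read 'p': S5 → S5
read 'p': S5 → S5
read 'q': S5 → S0
read 'q': S0 → S4
read 'p': S4 → S4
read 'q': S4 → S5
read 'p': S5 → S5
read 'r': S5 → S3
read 'p': S3 → S0

S0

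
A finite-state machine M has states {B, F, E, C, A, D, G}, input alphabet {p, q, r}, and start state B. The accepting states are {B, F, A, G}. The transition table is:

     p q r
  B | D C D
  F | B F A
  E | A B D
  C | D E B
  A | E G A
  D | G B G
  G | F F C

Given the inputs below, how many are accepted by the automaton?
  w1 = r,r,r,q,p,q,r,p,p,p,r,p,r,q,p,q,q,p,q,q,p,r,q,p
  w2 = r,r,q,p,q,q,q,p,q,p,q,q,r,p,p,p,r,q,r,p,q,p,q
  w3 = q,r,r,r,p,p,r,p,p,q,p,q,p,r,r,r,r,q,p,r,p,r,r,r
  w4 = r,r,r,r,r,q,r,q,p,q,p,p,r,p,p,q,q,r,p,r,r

4

w1:
  start at B
  read 'r': B → D
  read 'r': D → G
  read 'r': G → C
  read 'q': C → E
  read 'p': E → A
  read 'q': A → G
  read 'r': G → C
  read 'p': C → D
  read 'p': D → G
  read 'p': G → F
  read 'r': F → A
  read 'p': A → E
  read 'r': E → D
  read 'q': D → B
  read 'p': B → D
  read 'q': D → B
  read 'q': B → C
  read 'p': C → D
  read 'q': D → B
  read 'q': B → C
  read 'p': C → D
  read 'r': D → G
  read 'q': G → F
  read 'p': F → B
  end B, accepted
w2:
  start at B
  read 'r': B → D
  read 'r': D → G
  read 'q': G → F
  read 'p': F → B
  read 'q': B → C
  read 'q': C → E
  read 'q': E → B
  read 'p': B → D
  read 'q': D → B
  read 'p': B → D
  read 'q': D → B
  read 'q': B → C
  read 'r': C → B
  read 'p': B → D
  read 'p': D → G
  read 'p': G → F
  read 'r': F → A
  read 'q': A → G
  read 'r': G → C
  read 'p': C → D
  read 'q': D → B
  read 'p': B → D
  read 'q': D → B
  end B, accepted
w3:
  start at B
  read 'q': B → C
  read 'r': C → B
  read 'r': B → D
  read 'r': D → G
  read 'p': G → F
  read 'p': F → B
  read 'r': B → D
  read 'p': D → G
  read 'p': G → F
  read 'q': F → F
  read 'p': F → B
  read 'q': B → C
  read 'p': C → D
  read 'r': D → G
  read 'r': G → C
  read 'r': C → B
  read 'r': B → D
  read 'q': D → B
  read 'p': B → D
  read 'r': D → G
  read 'p': G → F
  read 'r': F → A
  read 'r': A → A
  read 'r': A → A
  end A, accepted
w4:
  start at B
  read 'r': B → D
  read 'r': D → G
  read 'r': G → C
  read 'r': C → B
  read 'r': B → D
  read 'q': D → B
  read 'r': B → D
  read 'q': D → B
  read 'p': B → D
  read 'q': D → B
  read 'p': B → D
  read 'p': D → G
  read 'r': G → C
  read 'p': C → D
  read 'p': D → G
  read 'q': G → F
  read 'q': F → F
  read 'r': F → A
  read 'p': A → E
  read 'r': E → D
  read 'r': D → G
  end G, accepted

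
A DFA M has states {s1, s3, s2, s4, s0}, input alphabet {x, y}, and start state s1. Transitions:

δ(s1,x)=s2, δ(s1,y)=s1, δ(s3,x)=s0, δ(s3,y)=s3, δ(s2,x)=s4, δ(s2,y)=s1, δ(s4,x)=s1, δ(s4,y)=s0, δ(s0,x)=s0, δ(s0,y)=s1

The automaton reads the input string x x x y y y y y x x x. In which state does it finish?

start at s1
read 'x': s1 → s2
read 'x': s2 → s4
read 'x': s4 → s1
read 'y': s1 → s1
read 'y': s1 → s1
read 'y': s1 → s1
read 'y': s1 → s1
read 'y': s1 → s1
read 'x': s1 → s2
read 'x': s2 → s4
read 'x': s4 → s1

s1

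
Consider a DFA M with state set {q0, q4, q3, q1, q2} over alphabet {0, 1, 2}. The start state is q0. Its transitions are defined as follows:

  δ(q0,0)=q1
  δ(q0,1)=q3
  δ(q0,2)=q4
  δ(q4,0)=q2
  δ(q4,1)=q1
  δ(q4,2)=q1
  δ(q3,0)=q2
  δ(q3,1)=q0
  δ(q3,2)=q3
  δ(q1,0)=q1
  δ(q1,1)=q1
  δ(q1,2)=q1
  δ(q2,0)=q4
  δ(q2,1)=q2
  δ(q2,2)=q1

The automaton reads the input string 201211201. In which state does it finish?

q1

Trace: q0 -2-> q4 -0-> q2 -1-> q2 -2-> q1 -1-> q1 -1-> q1 -2-> q1 -0-> q1 -1-> q1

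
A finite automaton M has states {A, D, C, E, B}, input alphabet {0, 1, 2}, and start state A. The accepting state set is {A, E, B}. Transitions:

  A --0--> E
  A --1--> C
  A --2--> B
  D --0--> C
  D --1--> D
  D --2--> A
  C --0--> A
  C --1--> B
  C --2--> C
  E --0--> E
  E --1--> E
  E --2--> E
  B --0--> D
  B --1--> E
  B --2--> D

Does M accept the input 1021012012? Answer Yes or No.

Trace: A -1-> C -0-> A -2-> B -1-> E -0-> E -1-> E -2-> E -0-> E -1-> E -2-> E
End state E is accepting.

Yes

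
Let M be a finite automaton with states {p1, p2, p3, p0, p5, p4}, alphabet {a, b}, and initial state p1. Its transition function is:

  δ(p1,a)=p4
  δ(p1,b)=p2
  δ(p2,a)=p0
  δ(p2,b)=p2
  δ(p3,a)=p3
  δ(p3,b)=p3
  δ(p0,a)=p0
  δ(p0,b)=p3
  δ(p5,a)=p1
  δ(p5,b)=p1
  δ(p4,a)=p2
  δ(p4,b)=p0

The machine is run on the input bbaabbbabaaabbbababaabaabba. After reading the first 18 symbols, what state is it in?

p3

p1 → p2 → p2 → p0 → p0 → p3 → p3 → p3 → p3 → p3 → p3 → p3 → p3 → p3 → p3 → p3 → p3 → p3 → p3
After 18 symbols: p3.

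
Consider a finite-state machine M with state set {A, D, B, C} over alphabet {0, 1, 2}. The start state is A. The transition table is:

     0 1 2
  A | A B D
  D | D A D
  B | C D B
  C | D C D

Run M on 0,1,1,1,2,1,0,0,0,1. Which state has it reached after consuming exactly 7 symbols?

A

Trace: A -0-> A -1-> B -1-> D -1-> A -2-> D -1-> A -0-> A
After 7 symbols: A.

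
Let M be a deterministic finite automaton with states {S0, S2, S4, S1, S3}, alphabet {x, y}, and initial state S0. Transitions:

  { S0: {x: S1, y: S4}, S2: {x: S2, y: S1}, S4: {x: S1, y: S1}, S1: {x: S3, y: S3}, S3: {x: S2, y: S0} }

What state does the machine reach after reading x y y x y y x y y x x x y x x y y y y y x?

S3

Trace: S0 -x-> S1 -y-> S3 -y-> S0 -x-> S1 -y-> S3 -y-> S0 -x-> S1 -y-> S3 -y-> S0 -x-> S1 -x-> S3 -x-> S2 -y-> S1 -x-> S3 -x-> S2 -y-> S1 -y-> S3 -y-> S0 -y-> S4 -y-> S1 -x-> S3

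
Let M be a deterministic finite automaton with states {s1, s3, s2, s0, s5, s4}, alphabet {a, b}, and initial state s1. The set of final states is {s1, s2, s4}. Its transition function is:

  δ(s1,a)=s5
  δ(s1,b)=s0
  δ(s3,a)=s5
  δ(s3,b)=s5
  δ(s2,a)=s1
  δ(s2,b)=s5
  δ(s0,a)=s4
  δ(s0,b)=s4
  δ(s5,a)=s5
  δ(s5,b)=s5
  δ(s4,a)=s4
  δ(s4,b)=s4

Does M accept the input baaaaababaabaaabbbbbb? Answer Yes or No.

Yes

start at s1
read 'b': s1 → s0
read 'a': s0 → s4
read 'a': s4 → s4
read 'a': s4 → s4
read 'a': s4 → s4
read 'a': s4 → s4
read 'b': s4 → s4
read 'a': s4 → s4
read 'b': s4 → s4
read 'a': s4 → s4
read 'a': s4 → s4
read 'b': s4 → s4
read 'a': s4 → s4
read 'a': s4 → s4
read 'a': s4 → s4
read 'b': s4 → s4
read 'b': s4 → s4
read 'b': s4 → s4
read 'b': s4 → s4
read 'b': s4 → s4
read 'b': s4 → s4
End state s4 is accepting.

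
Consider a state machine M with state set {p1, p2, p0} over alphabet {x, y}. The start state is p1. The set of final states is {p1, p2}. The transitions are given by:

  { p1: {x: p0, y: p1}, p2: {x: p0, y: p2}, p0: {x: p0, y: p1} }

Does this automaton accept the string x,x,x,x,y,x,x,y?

Yes

Trace: p1 -x-> p0 -x-> p0 -x-> p0 -x-> p0 -y-> p1 -x-> p0 -x-> p0 -y-> p1
End state p1 is accepting.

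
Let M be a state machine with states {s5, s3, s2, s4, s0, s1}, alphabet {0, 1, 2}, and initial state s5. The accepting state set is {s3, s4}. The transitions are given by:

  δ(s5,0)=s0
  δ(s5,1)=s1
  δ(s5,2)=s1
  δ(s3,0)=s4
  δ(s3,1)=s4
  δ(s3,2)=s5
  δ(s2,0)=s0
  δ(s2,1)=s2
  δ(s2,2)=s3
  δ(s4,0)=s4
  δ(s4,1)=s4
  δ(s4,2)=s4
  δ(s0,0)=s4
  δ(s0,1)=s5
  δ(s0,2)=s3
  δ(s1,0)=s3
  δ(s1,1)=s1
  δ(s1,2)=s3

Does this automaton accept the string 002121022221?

Yes

s5 → s0 → s4 → s4 → s4 → s4 → s4 → s4 → s4 → s4 → s4 → s4 → s4
End state s4 is accepting.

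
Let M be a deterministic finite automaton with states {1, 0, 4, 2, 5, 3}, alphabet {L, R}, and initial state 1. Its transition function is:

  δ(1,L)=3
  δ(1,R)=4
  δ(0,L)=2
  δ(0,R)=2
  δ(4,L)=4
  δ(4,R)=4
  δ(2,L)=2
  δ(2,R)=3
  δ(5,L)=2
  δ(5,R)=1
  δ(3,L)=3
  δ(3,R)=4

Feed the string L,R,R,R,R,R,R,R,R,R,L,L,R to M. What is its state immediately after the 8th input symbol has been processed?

1 → 3 → 4 → 4 → 4 → 4 → 4 → 4 → 4
After 8 symbols: 4.

4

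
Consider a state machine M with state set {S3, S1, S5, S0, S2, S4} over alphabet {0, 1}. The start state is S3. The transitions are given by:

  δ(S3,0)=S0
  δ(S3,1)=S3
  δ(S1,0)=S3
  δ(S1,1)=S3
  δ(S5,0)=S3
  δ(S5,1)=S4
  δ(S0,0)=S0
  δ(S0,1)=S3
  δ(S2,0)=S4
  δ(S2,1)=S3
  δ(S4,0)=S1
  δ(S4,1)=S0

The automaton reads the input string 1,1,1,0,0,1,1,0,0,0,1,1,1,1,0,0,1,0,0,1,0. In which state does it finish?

S3 → S3 → S3 → S3 → S0 → S0 → S3 → S3 → S0 → S0 → S0 → S3 → S3 → S3 → S3 → S0 → S0 → S3 → S0 → S0 → S3 → S0

S0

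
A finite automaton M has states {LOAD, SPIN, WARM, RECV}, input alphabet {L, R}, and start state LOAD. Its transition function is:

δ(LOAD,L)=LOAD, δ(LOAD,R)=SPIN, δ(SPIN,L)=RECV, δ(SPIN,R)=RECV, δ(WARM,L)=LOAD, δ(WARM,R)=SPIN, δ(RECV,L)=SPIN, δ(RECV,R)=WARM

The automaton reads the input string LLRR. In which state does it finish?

RECV

Trace: LOAD -L-> LOAD -L-> LOAD -R-> SPIN -R-> RECV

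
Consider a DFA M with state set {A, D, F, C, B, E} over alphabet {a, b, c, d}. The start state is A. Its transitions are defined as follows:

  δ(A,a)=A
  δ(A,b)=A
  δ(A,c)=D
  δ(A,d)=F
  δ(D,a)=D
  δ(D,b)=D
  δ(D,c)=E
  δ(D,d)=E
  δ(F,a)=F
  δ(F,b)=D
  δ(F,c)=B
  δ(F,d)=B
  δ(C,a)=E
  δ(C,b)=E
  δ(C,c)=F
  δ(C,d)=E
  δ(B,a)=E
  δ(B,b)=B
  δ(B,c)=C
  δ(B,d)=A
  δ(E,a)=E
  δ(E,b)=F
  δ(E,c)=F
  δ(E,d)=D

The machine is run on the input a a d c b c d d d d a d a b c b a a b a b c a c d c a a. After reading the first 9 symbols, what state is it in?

E

A → A → A → F → B → B → C → E → D → E
After 9 symbols: E.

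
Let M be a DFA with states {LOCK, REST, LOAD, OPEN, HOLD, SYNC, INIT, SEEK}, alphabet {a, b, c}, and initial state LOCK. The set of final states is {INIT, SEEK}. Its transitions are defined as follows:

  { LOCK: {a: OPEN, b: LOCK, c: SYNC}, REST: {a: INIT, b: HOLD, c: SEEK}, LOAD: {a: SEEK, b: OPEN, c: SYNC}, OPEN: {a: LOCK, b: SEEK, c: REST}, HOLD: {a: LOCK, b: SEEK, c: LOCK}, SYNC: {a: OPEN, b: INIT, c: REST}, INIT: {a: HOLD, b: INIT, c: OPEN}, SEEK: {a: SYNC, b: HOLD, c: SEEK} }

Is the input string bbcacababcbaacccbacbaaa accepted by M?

LOCK → LOCK → LOCK → SYNC → OPEN → REST → INIT → INIT → HOLD → SEEK → SEEK → HOLD → LOCK → OPEN → REST → SEEK → SEEK → HOLD → LOCK → SYNC → INIT → HOLD → LOCK → OPEN
End state OPEN is not accepting.

No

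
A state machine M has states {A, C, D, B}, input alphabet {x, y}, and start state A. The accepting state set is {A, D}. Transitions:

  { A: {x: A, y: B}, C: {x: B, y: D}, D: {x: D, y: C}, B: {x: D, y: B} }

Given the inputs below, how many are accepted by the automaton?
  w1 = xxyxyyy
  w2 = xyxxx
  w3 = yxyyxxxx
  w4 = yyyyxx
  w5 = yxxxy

w1: A → A → A → B → D → C → D → C  → end C, rejected
w2: A → A → B → D → D → D  → end D, accepted
w3: A → B → D → C → D → D → D → D → D  → end D, accepted
w4: A → B → B → B → B → D → D  → end D, accepted
w5: A → B → D → D → D → C  → end C, rejected

3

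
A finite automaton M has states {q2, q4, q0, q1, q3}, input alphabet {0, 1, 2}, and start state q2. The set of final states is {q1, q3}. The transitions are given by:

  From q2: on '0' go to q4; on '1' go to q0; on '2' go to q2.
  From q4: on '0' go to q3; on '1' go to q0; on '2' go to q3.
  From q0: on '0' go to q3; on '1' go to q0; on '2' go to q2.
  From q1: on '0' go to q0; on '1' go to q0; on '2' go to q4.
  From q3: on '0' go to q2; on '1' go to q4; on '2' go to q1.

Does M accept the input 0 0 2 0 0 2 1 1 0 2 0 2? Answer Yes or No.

q2 → q4 → q3 → q1 → q0 → q3 → q1 → q0 → q0 → q3 → q1 → q0 → q2
End state q2 is not accepting.

No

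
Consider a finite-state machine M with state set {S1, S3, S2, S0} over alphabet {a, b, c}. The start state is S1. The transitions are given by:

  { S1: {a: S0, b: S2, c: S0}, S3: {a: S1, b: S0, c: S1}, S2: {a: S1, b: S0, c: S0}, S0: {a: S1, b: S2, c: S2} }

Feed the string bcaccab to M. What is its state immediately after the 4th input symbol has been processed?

Trace: S1 -b-> S2 -c-> S0 -a-> S1 -c-> S0
After 4 symbols: S0.

S0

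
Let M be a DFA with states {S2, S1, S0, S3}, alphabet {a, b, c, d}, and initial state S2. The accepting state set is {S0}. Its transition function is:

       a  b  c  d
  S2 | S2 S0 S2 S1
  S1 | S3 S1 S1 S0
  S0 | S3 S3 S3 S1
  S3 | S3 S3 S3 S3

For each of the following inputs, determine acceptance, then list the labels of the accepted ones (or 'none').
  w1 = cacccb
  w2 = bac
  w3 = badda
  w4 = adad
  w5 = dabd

w1:
  start at S2
  read 'c': S2 → S2
  read 'a': S2 → S2
  read 'c': S2 → S2
  read 'c': S2 → S2
  read 'c': S2 → S2
  read 'b': S2 → S0
  end S0, accepted
w2:
  start at S2
  read 'b': S2 → S0
  read 'a': S0 → S3
  read 'c': S3 → S3
  end S3, rejected
w3:
  start at S2
  read 'b': S2 → S0
  read 'a': S0 → S3
  read 'd': S3 → S3
  read 'd': S3 → S3
  read 'a': S3 → S3
  end S3, rejected
w4:
  start at S2
  read 'a': S2 → S2
  read 'd': S2 → S1
  read 'a': S1 → S3
  read 'd': S3 → S3
  end S3, rejected
w5:
  start at S2
  read 'd': S2 → S1
  read 'a': S1 → S3
  read 'b': S3 → S3
  read 'd': S3 → S3
  end S3, rejected

w1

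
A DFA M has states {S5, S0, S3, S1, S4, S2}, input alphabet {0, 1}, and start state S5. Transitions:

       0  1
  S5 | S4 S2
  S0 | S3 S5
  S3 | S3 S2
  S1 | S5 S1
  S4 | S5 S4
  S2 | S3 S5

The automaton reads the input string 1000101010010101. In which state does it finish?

S2

start at S5
read '1': S5 → S2
read '0': S2 → S3
read '0': S3 → S3
read '0': S3 → S3
read '1': S3 → S2
read '0': S2 → S3
read '1': S3 → S2
read '0': S2 → S3
read '1': S3 → S2
read '0': S2 → S3
read '0': S3 → S3
read '1': S3 → S2
read '0': S2 → S3
read '1': S3 → S2
read '0': S2 → S3
read '1': S3 → S2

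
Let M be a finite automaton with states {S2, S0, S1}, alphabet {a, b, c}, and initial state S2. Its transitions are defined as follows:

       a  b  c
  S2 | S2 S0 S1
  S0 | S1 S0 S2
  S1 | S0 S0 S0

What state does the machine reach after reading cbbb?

Trace: S2 -c-> S1 -b-> S0 -b-> S0 -b-> S0

S0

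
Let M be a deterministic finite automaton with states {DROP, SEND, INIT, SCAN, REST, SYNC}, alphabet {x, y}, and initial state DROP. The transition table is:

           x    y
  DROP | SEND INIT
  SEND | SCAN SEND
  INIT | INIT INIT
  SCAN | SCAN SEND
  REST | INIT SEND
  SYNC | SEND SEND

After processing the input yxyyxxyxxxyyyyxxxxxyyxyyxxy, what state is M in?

DROP → INIT → INIT → INIT → INIT → INIT → INIT → INIT → INIT → INIT → INIT → INIT → INIT → INIT → INIT → INIT → INIT → INIT → INIT → INIT → INIT → INIT → INIT → INIT → INIT → INIT → INIT → INIT

INIT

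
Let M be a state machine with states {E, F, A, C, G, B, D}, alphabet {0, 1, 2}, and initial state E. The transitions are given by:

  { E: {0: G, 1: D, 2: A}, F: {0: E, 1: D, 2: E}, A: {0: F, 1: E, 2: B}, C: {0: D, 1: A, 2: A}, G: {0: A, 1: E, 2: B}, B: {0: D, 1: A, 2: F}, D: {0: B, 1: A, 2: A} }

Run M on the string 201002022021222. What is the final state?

start at E
read '2': E → A
read '0': A → F
read '1': F → D
read '0': D → B
read '0': B → D
read '2': D → A
read '0': A → F
read '2': F → E
read '2': E → A
read '0': A → F
read '2': F → E
read '1': E → D
read '2': D → A
read '2': A → B
read '2': B → F

F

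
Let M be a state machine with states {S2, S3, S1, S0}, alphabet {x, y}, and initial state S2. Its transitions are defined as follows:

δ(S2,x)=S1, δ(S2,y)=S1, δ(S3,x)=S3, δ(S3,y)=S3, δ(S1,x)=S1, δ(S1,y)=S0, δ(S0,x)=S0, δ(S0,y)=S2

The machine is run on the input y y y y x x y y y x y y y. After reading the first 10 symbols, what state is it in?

start at S2
read 'y': S2 → S1
read 'y': S1 → S0
read 'y': S0 → S2
read 'y': S2 → S1
read 'x': S1 → S1
read 'x': S1 → S1
read 'y': S1 → S0
read 'y': S0 → S2
read 'y': S2 → S1
read 'x': S1 → S1
After 10 symbols: S1.

S1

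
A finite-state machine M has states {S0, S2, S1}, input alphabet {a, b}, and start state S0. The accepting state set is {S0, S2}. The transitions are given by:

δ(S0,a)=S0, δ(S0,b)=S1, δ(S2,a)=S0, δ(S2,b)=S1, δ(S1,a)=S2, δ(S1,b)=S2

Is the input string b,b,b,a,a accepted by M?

Yes

Trace: S0 -b-> S1 -b-> S2 -b-> S1 -a-> S2 -a-> S0
End state S0 is accepting.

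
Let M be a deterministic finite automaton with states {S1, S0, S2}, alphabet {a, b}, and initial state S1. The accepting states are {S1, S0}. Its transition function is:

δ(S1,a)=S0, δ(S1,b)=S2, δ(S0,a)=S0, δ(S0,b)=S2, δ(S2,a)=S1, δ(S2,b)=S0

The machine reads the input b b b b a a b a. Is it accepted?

Yes

S1 → S2 → S0 → S2 → S0 → S0 → S0 → S2 → S1
End state S1 is accepting.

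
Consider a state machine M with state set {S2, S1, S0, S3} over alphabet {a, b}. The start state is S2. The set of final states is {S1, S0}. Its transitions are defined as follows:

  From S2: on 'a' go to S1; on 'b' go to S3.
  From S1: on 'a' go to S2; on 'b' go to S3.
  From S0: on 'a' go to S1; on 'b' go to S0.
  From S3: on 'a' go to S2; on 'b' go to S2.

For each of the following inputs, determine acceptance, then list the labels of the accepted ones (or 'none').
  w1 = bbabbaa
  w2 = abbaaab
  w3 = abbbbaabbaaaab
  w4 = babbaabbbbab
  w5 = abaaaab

none

w1:
  start at S2
  read 'b': S2 → S3
  read 'b': S3 → S2
  read 'a': S2 → S1
  read 'b': S1 → S3
  read 'b': S3 → S2
  read 'a': S2 → S1
  read 'a': S1 → S2
  end S2, rejected
w2:
  start at S2
  read 'a': S2 → S1
  read 'b': S1 → S3
  read 'b': S3 → S2
  read 'a': S2 → S1
  read 'a': S1 → S2
  read 'a': S2 → S1
  read 'b': S1 → S3
  end S3, rejected
w3:
  start at S2
  read 'a': S2 → S1
  read 'b': S1 → S3
  read 'b': S3 → S2
  read 'b': S2 → S3
  read 'b': S3 → S2
  read 'a': S2 → S1
  read 'a': S1 → S2
  read 'b': S2 → S3
  read 'b': S3 → S2
  read 'a': S2 → S1
  read 'a': S1 → S2
  read 'a': S2 → S1
  read 'a': S1 → S2
  read 'b': S2 → S3
  end S3, rejected
w4:
  start at S2
  read 'b': S2 → S3
  read 'a': S3 → S2
  read 'b': S2 → S3
  read 'b': S3 → S2
  read 'a': S2 → S1
  read 'a': S1 → S2
  read 'b': S2 → S3
  read 'b': S3 → S2
  read 'b': S2 → S3
  read 'b': S3 → S2
  read 'a': S2 → S1
  read 'b': S1 → S3
  end S3, rejected
w5:
  start at S2
  read 'a': S2 → S1
  read 'b': S1 → S3
  read 'a': S3 → S2
  read 'a': S2 → S1
  read 'a': S1 → S2
  read 'a': S2 → S1
  read 'b': S1 → S3
  end S3, rejected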